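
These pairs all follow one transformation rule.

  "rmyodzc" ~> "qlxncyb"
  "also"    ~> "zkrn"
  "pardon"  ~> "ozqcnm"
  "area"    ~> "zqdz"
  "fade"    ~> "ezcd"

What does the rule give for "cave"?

bzud

The pattern: shift every letter 1 place backward in the alphabet (wrapping around).
"cave" → "bzud".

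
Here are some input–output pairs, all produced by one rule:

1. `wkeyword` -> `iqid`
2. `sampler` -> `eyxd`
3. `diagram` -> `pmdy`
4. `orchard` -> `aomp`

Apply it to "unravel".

In each case the input is transformed by: keep every other character starting from the first (positions 1st, 3rd, 5th, ...), then shift every letter 12 places forward in the alphabet (wrapping around).
Applying both steps to "unravel": "urvl", then "gdhx".
(Check on "orchard": → "ocad" → "aomp" ✓)

gdhx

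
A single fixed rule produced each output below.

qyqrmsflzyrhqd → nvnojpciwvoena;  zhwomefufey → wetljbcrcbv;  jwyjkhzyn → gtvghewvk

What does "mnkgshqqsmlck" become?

What's happening: shift every letter 3 places backward in the alphabet (wrapping around).
Applying that to "mnkgshqqsmlck" gives "jkhdpennpjizh".

jkhdpennpjizh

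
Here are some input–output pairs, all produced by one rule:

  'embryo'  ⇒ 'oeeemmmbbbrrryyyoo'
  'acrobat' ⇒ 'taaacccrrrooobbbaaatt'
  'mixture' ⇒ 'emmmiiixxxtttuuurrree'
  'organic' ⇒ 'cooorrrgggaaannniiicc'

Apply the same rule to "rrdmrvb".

Rule — repeat every character 3 times, then move the last character to the front.
Applying that to "rrdmrvb" gives "brrrrrrdddmmmrrrvvvbb".

brrrrrrdddmmmrrrvvvbb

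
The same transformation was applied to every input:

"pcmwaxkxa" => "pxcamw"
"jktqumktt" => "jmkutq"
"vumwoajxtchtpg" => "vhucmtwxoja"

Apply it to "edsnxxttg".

Rule — delete the last 3 characters, then take characters alternately from the front and the back (1st, last, 2nd, 2nd-last, ...).
For "edsnxxttg", step one produces "edsnxx"; step two turns that into "exdxsn".

exdxsn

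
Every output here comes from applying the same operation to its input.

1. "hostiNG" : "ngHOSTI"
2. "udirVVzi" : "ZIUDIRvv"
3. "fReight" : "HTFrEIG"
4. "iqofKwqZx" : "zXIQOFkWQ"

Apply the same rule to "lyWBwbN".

The transformation: move the last 2 characters to the front (rotate right by 2), then flip the case of every letter.
Applying both steps to "lyWBwbN": "bNlyWBw", then "BnLYwbW".

BnLYwbW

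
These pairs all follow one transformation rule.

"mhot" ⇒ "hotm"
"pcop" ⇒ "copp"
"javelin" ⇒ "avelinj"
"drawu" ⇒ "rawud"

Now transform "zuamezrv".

What's happening: move the first character to the end.
Applying that to "zuamezrv" gives "uamezrvz".

uamezrvz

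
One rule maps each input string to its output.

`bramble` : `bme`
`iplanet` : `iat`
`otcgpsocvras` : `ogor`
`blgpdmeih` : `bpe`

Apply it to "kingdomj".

kgm

The rule is to keep one character in every 3, starting at position 1 (positions 1st, 4th, 7th, ...).
Doing the same to "kingdomj": "kgm".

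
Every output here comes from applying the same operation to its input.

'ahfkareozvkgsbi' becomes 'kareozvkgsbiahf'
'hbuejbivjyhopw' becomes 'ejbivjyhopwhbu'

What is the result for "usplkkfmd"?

The pattern: move the first 3 characters to the end (rotate left by 3).
On "usplkkfmd" that produces "lkkfmdusp".

lkkfmdusp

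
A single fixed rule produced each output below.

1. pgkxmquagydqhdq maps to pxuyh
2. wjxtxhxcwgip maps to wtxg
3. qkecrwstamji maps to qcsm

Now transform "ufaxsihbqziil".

The transformation: keep one character in every 3, starting at position 1 (positions 1st, 4th, 7th, ...).
Applying that to "ufaxsihbqziil" gives "uxhzl".

uxhzl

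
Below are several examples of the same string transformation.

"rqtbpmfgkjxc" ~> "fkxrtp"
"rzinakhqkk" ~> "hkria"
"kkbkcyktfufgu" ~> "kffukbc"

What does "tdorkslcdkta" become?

ldttok

In each case the input is transformed by: keep every other character starting from the first (positions 1st, 3rd, 5th, ...), then move the first 3 characters to the end (rotate left by 3).
"tdorkslcdkta" → "ldttok".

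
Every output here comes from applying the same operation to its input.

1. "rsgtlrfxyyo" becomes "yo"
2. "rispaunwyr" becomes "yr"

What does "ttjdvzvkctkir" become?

ir

Rule — keep only the last 2 characters.
Applying that to "ttjdvzvkctkir" gives "ir".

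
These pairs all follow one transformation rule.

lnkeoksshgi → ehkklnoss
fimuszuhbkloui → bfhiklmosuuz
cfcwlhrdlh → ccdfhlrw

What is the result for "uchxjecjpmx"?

ccehjjpux

The transformation: delete the last 2 characters, then sort the characters into alphabetical order.
"uchxjecjpmx" → "uchxjecjp" → "ccehjjpux".
(Check on "lnkeoksshgi": → "lnkeokssh" → "ehkklnoss" ✓)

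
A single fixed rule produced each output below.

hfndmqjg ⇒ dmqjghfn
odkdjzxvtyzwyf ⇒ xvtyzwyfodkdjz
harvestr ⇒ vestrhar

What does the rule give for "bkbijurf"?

The pattern: move the last character to the front, then swap the front and back halves of the string.
So "bkbijurf" becomes "ijurfbkb".

ijurfbkb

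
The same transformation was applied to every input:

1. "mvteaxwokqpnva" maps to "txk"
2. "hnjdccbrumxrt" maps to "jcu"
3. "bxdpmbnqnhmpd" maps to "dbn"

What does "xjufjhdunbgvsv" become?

uhn

The transformation: keep one character in every 3, starting at position 3 (positions 3rd, 6th, 9th, ...), then delete the last character.
"xjufjhdunbgvsv" → "uhnv" → "uhn".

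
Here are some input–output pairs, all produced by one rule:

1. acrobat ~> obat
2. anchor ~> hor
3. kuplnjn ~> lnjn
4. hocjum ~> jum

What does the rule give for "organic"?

anic

The rule is to delete the first 3 characters.
So "organic" becomes "anic".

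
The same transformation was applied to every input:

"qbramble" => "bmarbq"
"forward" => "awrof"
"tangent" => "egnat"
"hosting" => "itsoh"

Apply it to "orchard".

ahcro

The transformation: reverse the string, then delete the first 2 characters.
Working it through for "orchard": intermediate "drahcro", final "ahcro".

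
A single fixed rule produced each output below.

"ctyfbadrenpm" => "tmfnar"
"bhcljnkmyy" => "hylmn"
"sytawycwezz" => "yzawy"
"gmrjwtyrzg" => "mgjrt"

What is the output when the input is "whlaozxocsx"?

hsaoz

The rule is to keep every other character starting from the second (positions 2nd, 4th, 6th, ...), then take characters alternately from the front and the back (1st, last, 2nd, 2nd-last, ...).
On "whlaozxocsx": the first step gives "hazos", and the second then gives "hsaoz".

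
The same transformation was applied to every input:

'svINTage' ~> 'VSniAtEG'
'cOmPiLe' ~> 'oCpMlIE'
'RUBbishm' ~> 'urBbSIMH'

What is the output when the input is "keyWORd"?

EKwYroD

The transformation: swap each adjacent pair of characters (1↔2, 3↔4, ...), then flip the case of every letter.
On "keyWORd": the first step gives "ekWyROd", and the second then gives "EKwYroD".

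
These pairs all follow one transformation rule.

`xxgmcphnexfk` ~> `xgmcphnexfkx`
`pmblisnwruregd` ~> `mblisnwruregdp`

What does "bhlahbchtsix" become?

The transformation: move the first character to the end.
On "bhlahbchtsix" that produces "hlahbchtsixb".

hlahbchtsixb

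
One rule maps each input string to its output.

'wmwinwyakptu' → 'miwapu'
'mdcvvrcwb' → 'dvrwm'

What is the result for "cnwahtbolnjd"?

Each output is the input with this applied: move the first character to the end, then keep every other character starting from the first (positions 1st, 3rd, 5th, ...).
On "cnwahtbolnjd": the first step gives "nwahtbolnjdc", and the second then gives "natond".

natond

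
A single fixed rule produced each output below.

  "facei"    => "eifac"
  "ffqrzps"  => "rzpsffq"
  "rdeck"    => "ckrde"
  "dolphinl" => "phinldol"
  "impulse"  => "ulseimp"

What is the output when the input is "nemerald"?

Each output is the input with this applied: move the first 3 characters to the end (rotate left by 3).
So "nemerald" becomes "eraldnem".

eraldnem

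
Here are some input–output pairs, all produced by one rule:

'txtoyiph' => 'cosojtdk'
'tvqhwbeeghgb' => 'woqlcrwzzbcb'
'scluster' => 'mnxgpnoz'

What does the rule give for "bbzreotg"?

What's happening: shift every letter 5 places backward in the alphabet (wrapping around), then move the last character to the front.
Starting from "bbzreotg": after the first operation, "wwumzjob"; after the second, "bwwumzjo".

bwwumzjo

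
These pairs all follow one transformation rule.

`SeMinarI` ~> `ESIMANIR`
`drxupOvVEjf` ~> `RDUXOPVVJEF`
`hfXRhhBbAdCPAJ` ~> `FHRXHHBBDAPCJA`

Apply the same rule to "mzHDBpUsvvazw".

Looking at the pairs, the operation is to swap each adjacent pair of characters (1↔2, 3↔4, ...), then convert every letter to uppercase.
Starting from "mzHDBpUsvvazw": after the first operation, "zmDHpBsUvvzaw"; after the second, "ZMDHPBSUVVZAW".

ZMDHPBSUVVZAW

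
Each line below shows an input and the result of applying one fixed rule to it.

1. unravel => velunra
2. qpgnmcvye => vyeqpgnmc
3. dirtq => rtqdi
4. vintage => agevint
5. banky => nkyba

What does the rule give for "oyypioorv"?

orvoyypio

Each output is the input with this applied: move the last 3 characters to the front (rotate right by 3).
So "oyypioorv" becomes "orvoyypio".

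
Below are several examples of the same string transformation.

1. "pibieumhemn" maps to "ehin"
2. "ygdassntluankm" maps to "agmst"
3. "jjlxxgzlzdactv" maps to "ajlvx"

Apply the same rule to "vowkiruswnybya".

aiosy

The rule is to keep one character in every 3, starting at position 2 (positions 2nd, 5th, 8th, ...), then sort the characters into alphabetical order.
Working it through for "vowkiruswnybya": intermediate "oisya", final "aiosy".
(Check on "ygdassntluankm": → "gstam" → "agmst" ✓)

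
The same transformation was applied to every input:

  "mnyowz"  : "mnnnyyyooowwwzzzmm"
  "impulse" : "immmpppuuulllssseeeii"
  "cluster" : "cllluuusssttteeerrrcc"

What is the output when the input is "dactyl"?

Each output is the input with this applied: repeat every character 3 times, then move the first 2 characters to the end (rotate left by 2).
"dactyl" → "dddaaaccctttyyylll" → "daaaccctttyyyllldd".

daaaccctttyyyllldd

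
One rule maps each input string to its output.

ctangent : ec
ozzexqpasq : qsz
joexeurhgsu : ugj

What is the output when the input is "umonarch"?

The rule is to move the first 3 characters to the end (rotate left by 3), then keep one character in every 3, starting at position 3 (positions 3rd, 6th, 9th, ...).
"umonarch" → "narchumo" → "ru".

ru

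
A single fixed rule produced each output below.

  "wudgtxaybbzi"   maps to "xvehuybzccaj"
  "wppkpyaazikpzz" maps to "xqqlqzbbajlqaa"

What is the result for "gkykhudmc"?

hlzlivend

The transformation: shift every letter 1 place forward in the alphabet (wrapping around).
Doing the same to "gkykhudmc": "hlzlivend".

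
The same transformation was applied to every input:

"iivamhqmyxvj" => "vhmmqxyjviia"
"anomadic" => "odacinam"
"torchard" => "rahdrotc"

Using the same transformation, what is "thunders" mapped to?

What's happening: swap each adjacent pair of characters (1↔2, 3↔4, ...), then move the first 3 characters to the end (rotate left by 3).
Applying both steps to "thunders": "htnuedsr", then "uedsrhtn".

uedsrhtn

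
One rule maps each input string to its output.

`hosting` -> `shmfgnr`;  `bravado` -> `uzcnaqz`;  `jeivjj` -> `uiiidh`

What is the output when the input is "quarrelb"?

qqdkaptz

In each case the input is transformed by: move the first 3 characters to the end (rotate left by 3), then shift every letter 1 place backward in the alphabet (wrapping around).
"quarrelb" → "rrelbqua" → "qqdkaptz".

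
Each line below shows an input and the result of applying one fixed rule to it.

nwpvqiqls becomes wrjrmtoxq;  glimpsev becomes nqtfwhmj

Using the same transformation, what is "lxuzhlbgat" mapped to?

The transformation: move the first 3 characters to the end (rotate left by 3), then shift every letter 1 place forward in the alphabet (wrapping around).
On "lxuzhlbgat" that produces "aimchbumyv".
(Check on "nwpvqiqls": → "vqiqlsnwp" → "wrjrmtoxq" ✓)

aimchbumyv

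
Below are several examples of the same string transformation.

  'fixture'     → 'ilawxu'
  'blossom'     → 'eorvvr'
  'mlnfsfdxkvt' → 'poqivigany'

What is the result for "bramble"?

The transformation: shift every letter 3 places forward in the alphabet (wrapping around), then delete the last character.
Working it through for "bramble": intermediate "eudpeoh", final "eudpeo".

eudpeo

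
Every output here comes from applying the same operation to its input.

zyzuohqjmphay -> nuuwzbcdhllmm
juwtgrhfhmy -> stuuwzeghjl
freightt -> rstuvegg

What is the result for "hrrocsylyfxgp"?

In each case the input is transformed by: sort the characters into alphabetical order, then shift every letter 13 places forward in the alphabet (wrapping around) — i.e. ROT13.
For "hrrocsylyfxgp", step one produces "cfghloprrsxyy"; step two turns that into "pstuybceefkll".
(Check on "juwtgrhfhmy": → "fghhjmrtuwy" → "stuuwzeghjl" ✓)

pstuybceefkll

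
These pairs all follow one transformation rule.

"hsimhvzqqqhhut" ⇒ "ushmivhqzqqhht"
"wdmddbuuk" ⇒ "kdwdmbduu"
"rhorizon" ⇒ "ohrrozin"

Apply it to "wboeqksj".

sbweokqj

Rule — swap each adjacent pair of characters (1↔2, 3↔4, ...), then move the last character to the front.
Working it through for "wboeqksj": intermediate "bweokqjs", final "sbweokqj".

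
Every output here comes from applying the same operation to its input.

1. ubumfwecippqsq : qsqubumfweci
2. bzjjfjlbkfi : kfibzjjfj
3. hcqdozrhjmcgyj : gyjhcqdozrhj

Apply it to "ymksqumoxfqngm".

The transformation: move the last 3 characters to the front (rotate right by 3), then delete the last 2 characters.
"ymksqumoxfqngm" → "ngmymksqumox".

ngmymksqumox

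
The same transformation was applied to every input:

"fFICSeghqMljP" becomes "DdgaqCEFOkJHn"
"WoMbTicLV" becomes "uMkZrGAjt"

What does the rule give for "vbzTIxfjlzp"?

Looking at the pairs, the operation is to shift every letter 2 places backward in the alphabet (wrapping around), then flip the case of every letter.
So "vbzTIxfjlzp" becomes "TZXrgVDHJXN".

TZXrgVDHJXN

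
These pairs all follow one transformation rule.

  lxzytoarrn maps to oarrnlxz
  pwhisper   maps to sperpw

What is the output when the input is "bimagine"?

ginebi

The rule is to swap the front and back halves of the string, then delete the last 2 characters.
"bimagine" → "ginebima" → "ginebi".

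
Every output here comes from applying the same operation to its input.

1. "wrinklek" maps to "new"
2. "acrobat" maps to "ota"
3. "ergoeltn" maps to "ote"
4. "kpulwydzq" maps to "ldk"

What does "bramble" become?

meb

Rule — keep one character in every 3, starting at position 1 (positions 1st, 4th, 7th, ...), then move the first character to the end.
For "bramble", step one produces "bme"; step two turns that into "meb".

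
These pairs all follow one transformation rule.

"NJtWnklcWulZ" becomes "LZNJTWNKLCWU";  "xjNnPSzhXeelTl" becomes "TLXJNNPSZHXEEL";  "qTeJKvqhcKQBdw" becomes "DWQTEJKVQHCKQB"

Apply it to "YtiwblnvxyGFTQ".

TQYTIWBLNVXYGF

Rule — move the last 2 characters to the front (rotate right by 2), then convert every letter to uppercase.
Starting from "YtiwblnvxyGFTQ": after the first operation, "TQYtiwblnvxyGF"; after the second, "TQYTIWBLNVXYGF".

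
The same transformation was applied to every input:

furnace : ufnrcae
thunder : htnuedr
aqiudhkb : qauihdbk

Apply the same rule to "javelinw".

ajevilwn

Rule — swap each adjacent pair of characters (1↔2, 3↔4, ...).
Applying that to "javelinw" gives "ajevilwn".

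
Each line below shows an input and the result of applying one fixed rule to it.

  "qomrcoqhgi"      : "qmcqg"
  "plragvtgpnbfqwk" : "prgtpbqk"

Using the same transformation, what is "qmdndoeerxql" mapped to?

qdderq

Rule — keep every other character starting from the first (positions 1st, 3rd, 5th, ...).
Doing the same to "qmdndoeerxql": "qdderq".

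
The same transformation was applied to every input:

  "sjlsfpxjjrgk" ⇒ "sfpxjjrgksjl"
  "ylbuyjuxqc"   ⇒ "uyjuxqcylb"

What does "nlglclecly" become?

Looking at the pairs, the operation is to move the first 3 characters to the end (rotate left by 3).
So "nlglclecly" becomes "lcleclynlg".

lcleclynlg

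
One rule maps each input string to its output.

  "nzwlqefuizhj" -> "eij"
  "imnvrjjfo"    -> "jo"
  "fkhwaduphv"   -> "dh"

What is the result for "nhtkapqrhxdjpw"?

phj

What's happening: keep one character in every 3, starting at position 3 (positions 3rd, 6th, 9th, ...), then delete the first character.
"nhtkapqrhxdjpw" → "phj".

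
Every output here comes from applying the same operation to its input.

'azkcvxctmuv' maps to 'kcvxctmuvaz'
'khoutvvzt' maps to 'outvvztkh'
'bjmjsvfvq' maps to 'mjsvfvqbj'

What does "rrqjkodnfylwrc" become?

Each output is the input with this applied: move the first 2 characters to the end (rotate left by 2).
Doing the same to "rrqjkodnfylwrc": "qjkodnfylwrcrr".

qjkodnfylwrcrr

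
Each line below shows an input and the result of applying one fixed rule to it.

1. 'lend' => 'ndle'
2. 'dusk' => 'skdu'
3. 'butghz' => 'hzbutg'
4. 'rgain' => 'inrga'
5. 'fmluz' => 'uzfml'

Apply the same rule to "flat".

atfl

Looking at the pairs, the operation is to move the last 2 characters to the front (rotate right by 2).
Doing the same to "flat": "atfl".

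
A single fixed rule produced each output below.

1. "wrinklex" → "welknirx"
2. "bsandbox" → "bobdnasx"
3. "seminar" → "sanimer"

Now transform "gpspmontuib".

giutnompspb

Rule — reverse the string, then swap the first and last characters.
Starting from "gpspmontuib": after the first operation, "biutnompspg"; after the second, "giutnompspb".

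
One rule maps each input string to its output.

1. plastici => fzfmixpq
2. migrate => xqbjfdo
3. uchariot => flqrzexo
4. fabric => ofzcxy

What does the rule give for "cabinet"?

Looking at the pairs, the operation is to shift every letter 3 places backward in the alphabet (wrapping around), then move the last 3 characters to the front (rotate right by 3).
Working it through for "cabinet": intermediate "zxyfkbq", final "kbqzxyf".

kbqzxyf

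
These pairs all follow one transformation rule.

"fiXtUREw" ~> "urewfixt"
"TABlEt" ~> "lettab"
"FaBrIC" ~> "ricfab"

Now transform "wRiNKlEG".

The pattern: swap the front and back halves of the string, then convert every letter to lowercase.
Starting from "wRiNKlEG": after the first operation, "KlEGwRiN"; after the second, "klegwrin".

klegwrin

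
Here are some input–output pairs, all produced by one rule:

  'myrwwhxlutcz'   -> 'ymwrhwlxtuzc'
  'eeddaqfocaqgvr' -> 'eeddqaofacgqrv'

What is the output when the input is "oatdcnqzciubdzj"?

The pattern: swap each adjacent pair of characters (1↔2, 3↔4, ...).
On "oatdcnqzciubdzj" that produces "aodtnczqicbuzdj".

aodtnczqicbuzdj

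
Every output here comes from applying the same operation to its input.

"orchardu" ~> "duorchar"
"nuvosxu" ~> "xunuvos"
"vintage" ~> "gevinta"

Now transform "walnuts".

tswalnu

The pattern: move the last 2 characters to the front (rotate right by 2).
"walnuts" → "tswalnu".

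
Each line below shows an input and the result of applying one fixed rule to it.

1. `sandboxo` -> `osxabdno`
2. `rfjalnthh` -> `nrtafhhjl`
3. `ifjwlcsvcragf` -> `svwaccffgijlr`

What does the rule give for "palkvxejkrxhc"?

The pattern: sort the characters into alphabetical order, then move the last 3 characters to the front (rotate right by 3).
For "palkvxejkrxhc" the result is "vxxacehjkklpr".
(Check on "ifjwlcsvcragf": → "accffgijlrsvw" → "svwaccffgijlr" ✓)

vxxacehjkklpr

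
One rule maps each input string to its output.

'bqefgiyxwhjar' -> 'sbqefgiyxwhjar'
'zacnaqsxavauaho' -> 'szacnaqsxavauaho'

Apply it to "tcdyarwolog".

stcdyarwolog

In each case the input is transformed by: prepend "s".
Applying that to "tcdyarwolog" gives "stcdyarwolog".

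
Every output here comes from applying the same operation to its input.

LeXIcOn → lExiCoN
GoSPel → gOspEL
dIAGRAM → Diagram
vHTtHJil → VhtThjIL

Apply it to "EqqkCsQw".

eQQKcSqW

Rule — flip the case of every letter.
So "EqqkCsQw" becomes "eQQKcSqW".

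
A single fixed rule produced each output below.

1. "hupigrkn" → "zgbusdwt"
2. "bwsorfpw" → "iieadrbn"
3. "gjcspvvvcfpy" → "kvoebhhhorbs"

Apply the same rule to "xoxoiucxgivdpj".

The rule is to swap the first and last characters, then shift every letter 12 places forward in the alphabet (wrapping around).
For "xoxoiucxgivdpj", step one produces "joxoiucxgivdpx"; step two turns that into "vajaugojsuhpbj".

vajaugojsuhpbj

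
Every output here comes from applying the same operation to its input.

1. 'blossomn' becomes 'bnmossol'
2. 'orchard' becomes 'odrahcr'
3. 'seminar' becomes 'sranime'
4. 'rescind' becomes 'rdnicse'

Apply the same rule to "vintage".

The transformation: move the first character to the end, then reverse the string.
For "vintage", step one produces "intagev"; step two turns that into "vegatni".

vegatni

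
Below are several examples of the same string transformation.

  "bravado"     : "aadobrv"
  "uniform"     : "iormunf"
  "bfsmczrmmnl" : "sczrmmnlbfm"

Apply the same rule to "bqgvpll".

The transformation: move the first 3 characters to the end (rotate left by 3), then swap the first and last characters.
On "bqgvpll" that produces "gpllbqv".

gpllbqv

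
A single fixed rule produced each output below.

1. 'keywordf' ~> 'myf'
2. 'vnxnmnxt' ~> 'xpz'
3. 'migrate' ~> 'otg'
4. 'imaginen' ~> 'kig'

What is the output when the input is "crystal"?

The transformation: keep one character in every 3, starting at position 1 (positions 1st, 4th, 7th, ...), then shift every letter 2 places forward in the alphabet (wrapping around).
Working it through for "crystal": intermediate "csl", final "eun".

eun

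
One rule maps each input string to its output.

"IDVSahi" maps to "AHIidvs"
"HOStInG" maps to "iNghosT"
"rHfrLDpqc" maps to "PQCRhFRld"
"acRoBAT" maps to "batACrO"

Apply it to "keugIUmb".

uMBKEUGi

In each case the input is transformed by: flip the case of every letter, then move the last 3 characters to the front (rotate right by 3).
For "keugIUmb", step one produces "KEUGiuMB"; step two turns that into "uMBKEUGi".
(Check on "HOStInG": → "hosTiNg" → "iNghosT" ✓)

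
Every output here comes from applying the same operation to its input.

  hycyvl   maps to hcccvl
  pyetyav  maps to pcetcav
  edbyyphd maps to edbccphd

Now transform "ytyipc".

ctcipc

What's happening: replace every "y" with "c".
"ytyipc" → "ctcipc".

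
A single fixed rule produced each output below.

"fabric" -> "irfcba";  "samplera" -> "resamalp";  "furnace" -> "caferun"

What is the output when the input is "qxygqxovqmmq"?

mmqqyxqgoxqv

Looking at the pairs, the operation is to move the last 3 characters to the front (rotate right by 3), then swap each adjacent pair of characters (1↔2, 3↔4, ...).
"qxygqxovqmmq" → "mmqqxygqxovq" → "mmqqyxqgoxqv".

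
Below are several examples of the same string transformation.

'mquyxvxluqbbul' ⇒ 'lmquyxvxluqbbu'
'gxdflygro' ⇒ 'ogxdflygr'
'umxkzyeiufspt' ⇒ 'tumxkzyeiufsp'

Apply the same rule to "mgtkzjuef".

The transformation: move the last character to the front.
"mgtkzjuef" → "fmgtkzjue".

fmgtkzjue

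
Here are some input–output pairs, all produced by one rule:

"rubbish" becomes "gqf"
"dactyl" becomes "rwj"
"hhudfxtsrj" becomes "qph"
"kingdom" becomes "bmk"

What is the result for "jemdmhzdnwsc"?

uqa

The transformation: shift every letter 2 places backward in the alphabet (wrapping around), then keep only the last 3 characters.
Applying that to "jemdmhzdnwsc" gives "uqa".
(Check on "rubbish": → "pszzgqf" → "gqf" ✓)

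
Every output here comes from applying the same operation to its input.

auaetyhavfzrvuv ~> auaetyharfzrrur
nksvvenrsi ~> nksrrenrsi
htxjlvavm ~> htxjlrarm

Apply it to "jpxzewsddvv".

In each case the input is transformed by: replace every "v" with "r".
"jpxzewsddvv" → "jpxzewsddrr".

jpxzewsddrr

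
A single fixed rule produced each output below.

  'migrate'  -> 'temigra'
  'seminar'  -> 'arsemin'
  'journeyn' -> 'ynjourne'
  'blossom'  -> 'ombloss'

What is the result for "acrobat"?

What's happening: move the last 2 characters to the front (rotate right by 2).
"acrobat" → "atacrob".

atacrob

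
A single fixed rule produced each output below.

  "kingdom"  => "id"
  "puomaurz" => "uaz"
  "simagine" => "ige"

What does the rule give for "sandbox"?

Each output is the input with this applied: keep one character in every 3, starting at position 2 (positions 2nd, 5th, 8th, ...).
Doing the same to "sandbox": "ab".

ab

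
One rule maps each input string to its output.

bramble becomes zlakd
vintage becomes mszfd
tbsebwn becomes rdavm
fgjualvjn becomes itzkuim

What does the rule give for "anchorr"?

bgnqq

The pattern: delete the first 2 characters, then shift every letter 1 place backward in the alphabet (wrapping around).
Working it through for "anchorr": intermediate "chorr", final "bgnqq".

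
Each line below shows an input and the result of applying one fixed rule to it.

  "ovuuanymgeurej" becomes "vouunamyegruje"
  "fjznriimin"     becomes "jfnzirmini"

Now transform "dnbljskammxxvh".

Looking at the pairs, the operation is to swap each adjacent pair of characters (1↔2, 3↔4, ...).
For "dnbljskammxxvh" the result is "ndlbsjakmmxxhv".

ndlbsjakmmxxhv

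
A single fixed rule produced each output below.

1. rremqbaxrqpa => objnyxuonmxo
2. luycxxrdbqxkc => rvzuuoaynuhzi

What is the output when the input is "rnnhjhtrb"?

kkegeqoyo

In each case the input is transformed by: move the first character to the end, then shift every letter 3 places backward in the alphabet (wrapping around).
"rnnhjhtrb" → "nnhjhtrbr" → "kkegeqoyo".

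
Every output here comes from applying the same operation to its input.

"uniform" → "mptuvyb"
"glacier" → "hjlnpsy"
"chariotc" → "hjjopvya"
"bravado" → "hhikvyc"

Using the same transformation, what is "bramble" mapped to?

hiilsty

Rule — sort the characters into alphabetical order, then shift every letter 7 places forward in the alphabet (wrapping around).
Applying both steps to "bramble": "abbelmr", then "hiilsty".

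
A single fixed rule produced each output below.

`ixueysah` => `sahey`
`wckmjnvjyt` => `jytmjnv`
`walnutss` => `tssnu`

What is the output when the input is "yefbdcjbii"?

biibdcj

Looking at the pairs, the operation is to delete the first 3 characters, then move the last 3 characters to the front (rotate right by 3).
For "yefbdcjbii", step one produces "bdcjbii"; step two turns that into "biibdcj".
(Check on "walnutss": → "nutss" → "tssnu" ✓)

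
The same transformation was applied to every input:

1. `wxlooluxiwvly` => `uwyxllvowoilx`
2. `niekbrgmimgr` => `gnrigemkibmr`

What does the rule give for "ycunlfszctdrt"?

sytcrudntlcfz

Rule — take characters alternately from the front and the back (1st, last, 2nd, 2nd-last, ...), then move the last character to the front.
For "ycunlfszctdrt", step one produces "ytcrudntlcfzs"; step two turns that into "sytcrudntlcfz".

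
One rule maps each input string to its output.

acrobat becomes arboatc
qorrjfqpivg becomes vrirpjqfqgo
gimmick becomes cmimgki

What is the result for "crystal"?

aytsclr

Looking at the pairs, the operation is to take characters alternately from the front and the back (1st, last, 2nd, 2nd-last, ...), then move the first 3 characters to the end (rotate left by 3).
Applying both steps to "crystal": "clrayts", then "aytsclr".
(Check on "qorrjfqpivg": → "qgovrirpjqf" → "vrirpjqfqgo" ✓)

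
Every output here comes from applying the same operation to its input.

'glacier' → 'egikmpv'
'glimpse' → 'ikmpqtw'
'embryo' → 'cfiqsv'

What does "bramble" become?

The rule is to shift every letter 4 places forward in the alphabet (wrapping around), then sort the characters into alphabetical order.
On "bramble": the first step gives "fveqfpi", and the second then gives "effipqv".
(Check on "glacier": → "kpegmiv" → "egikmpv" ✓)

effipqv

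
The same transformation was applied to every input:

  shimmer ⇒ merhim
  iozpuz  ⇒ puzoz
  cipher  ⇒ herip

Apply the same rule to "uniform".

ormnif

Looking at the pairs, the operation is to delete the first character, then move the last 3 characters to the front (rotate right by 3).
Doing the same to "uniform": "ormnif".
(Check on "cipher": → "ipher" → "herip" ✓)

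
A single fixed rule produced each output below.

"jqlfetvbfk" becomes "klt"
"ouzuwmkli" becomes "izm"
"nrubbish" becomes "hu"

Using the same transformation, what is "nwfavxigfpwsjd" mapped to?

dfxf

The pattern: move the last 3 characters to the front (rotate right by 3), then keep one character in every 3, starting at position 3 (positions 3rd, 6th, 9th, ...).
"nwfavxigfpwsjd" → "dfxf".
(Check on "jqlfetvbfk": → "bfkjqlfetv" → "klt" ✓)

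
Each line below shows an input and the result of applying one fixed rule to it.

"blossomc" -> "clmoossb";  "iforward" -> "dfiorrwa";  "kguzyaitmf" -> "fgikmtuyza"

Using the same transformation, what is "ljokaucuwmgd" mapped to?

In each case the input is transformed by: sort the characters into alphabetical order, then move the first character to the end.
On "ljokaucuwmgd": the first step gives "acdgjklmouuw", and the second then gives "cdgjklmouuwa".

cdgjklmouuwa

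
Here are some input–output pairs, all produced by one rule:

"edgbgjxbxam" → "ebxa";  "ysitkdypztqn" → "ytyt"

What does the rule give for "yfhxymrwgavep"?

The pattern: keep one character in every 3, starting at position 1 (positions 1st, 4th, 7th, ...).
For "yfhxymrwgavep" the result is "yxrap".

yxrap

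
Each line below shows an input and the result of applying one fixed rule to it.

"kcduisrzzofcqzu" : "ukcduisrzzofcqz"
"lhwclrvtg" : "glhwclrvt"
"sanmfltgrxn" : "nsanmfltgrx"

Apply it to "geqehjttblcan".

ngeqehjttblca

What's happening: move the last character to the front.
For "geqehjttblcan" the result is "ngeqehjttblca".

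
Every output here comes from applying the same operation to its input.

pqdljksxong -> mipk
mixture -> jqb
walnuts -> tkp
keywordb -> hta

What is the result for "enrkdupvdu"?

bhmr

Looking at the pairs, the operation is to shift every letter 3 places backward in the alphabet (wrapping around), then keep one character in every 3, starting at position 1 (positions 1st, 4th, 7th, ...).
For "enrkdupvdu", step one produces "bkoharmsar"; step two turns that into "bhmr".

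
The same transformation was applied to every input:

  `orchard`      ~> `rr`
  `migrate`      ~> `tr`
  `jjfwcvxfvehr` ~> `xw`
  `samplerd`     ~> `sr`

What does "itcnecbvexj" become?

What's happening: sort the characters into reverse alphabetical order, then keep only the first 2 characters.
"itcnecbvexj" → "xvtnjieeccb" → "xv".

xv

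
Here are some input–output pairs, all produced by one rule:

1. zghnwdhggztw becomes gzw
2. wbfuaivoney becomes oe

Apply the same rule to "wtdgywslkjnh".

ljh

The pattern: keep every other character starting from the second (positions 2nd, 4th, 6th, ...), then delete the first 3 characters.
Starting from "wtdgywslkjnh": after the first operation, "tgwljh"; after the second, "ljh".
(Check on "wbfuaivoney": → "buioe" → "oe" ✓)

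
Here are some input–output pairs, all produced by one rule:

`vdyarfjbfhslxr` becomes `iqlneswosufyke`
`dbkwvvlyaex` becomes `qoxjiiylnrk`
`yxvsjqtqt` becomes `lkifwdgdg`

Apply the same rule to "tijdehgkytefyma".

What's happening: shift every letter 13 places forward in the alphabet (wrapping around) — i.e. ROT13.
On "tijdehgkytefyma" that produces "gvwqrutxlgrslzn".

gvwqrutxlgrslzn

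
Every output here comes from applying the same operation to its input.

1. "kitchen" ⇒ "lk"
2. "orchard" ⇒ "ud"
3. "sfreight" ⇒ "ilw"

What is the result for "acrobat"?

The rule is to shift every letter 3 places forward in the alphabet (wrapping around), then keep one character in every 3, starting at position 2 (positions 2nd, 5th, 8th, ...).
On "acrobat": the first step gives "dfuredw", and the second then gives "fe".
(Check on "orchard": → "rufkdug" → "ud" ✓)

fe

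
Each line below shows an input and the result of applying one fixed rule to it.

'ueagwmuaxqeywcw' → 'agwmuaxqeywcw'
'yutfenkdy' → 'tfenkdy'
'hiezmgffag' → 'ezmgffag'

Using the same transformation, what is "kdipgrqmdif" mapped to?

The pattern: delete the first 2 characters.
Applying that to "kdipgrqmdif" gives "ipgrqmdif".

ipgrqmdif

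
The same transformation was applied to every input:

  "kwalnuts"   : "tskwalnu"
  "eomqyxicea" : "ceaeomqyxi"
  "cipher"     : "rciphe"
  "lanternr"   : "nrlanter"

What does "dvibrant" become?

ntdvibra

The transformation: swap the front and back halves of the string, then move the first 2 characters to the end (rotate left by 2).
For "dvibrant" the result is "ntdvibra".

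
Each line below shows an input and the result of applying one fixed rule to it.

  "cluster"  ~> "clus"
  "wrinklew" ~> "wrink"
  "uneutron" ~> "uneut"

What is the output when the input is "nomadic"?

noma

Looking at the pairs, the operation is to delete the last 3 characters.
On "nomadic" that produces "noma".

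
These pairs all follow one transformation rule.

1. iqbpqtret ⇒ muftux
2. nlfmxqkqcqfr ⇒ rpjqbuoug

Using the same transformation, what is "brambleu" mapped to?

fveqf

The rule is to delete the last 3 characters, then shift every letter 4 places forward in the alphabet (wrapping around).
On "brambleu": the first step gives "bramb", and the second then gives "fveqf".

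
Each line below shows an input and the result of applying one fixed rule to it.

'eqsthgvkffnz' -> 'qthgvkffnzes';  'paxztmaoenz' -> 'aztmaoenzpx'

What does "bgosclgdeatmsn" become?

Rule — move the first 2 characters to the end (rotate left by 2), then swap the first and last characters.
Working it through for "bgosclgdeatmsn": intermediate "osclgdeatmsnbg", final "gsclgdeatmsnbo".

gsclgdeatmsnbo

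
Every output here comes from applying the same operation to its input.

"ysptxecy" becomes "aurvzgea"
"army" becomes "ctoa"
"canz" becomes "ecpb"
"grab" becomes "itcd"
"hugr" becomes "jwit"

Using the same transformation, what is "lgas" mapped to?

Looking at the pairs, the operation is to shift every letter 2 places forward in the alphabet (wrapping around).
So "lgas" becomes "nicu".

nicu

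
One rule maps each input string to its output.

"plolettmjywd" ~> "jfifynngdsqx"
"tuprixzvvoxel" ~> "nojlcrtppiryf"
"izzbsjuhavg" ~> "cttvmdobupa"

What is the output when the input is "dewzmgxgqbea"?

xyqtgarakvyu

Each output is the input with this applied: shift every letter 6 places backward in the alphabet (wrapping around).
On "dewzmgxgqbea" that produces "xyqtgarakvyu".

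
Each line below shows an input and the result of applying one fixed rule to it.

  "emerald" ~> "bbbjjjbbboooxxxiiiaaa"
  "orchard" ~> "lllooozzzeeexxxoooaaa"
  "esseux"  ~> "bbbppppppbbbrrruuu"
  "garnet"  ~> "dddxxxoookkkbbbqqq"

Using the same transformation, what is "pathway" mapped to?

Looking at the pairs, the operation is to shift every letter 3 places backward in the alphabet (wrapping around), then repeat every character 3 times.
Working it through for "pathway": intermediate "mxqetxv", final "mmmxxxqqqeeetttxxxvvv".
(Check on "esseux": → "bppbru" → "bbbppppppbbbrrruuu" ✓)

mmmxxxqqqeeetttxxxvvv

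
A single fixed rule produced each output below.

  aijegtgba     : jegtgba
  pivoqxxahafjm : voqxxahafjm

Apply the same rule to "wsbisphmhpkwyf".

Each output is the input with this applied: delete the first 2 characters.
Applying that to "wsbisphmhpkwyf" gives "bisphmhpkwyf".

bisphmhpkwyf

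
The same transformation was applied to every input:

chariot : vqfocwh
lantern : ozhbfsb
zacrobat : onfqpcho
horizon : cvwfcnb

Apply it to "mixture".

Looking at the pairs, the operation is to swap each adjacent pair of characters (1↔2, 3↔4, ...), then shift every letter 12 places backward in the alphabet (wrapping around).
On "mixture": the first step gives "imtxrue", and the second then gives "wahlfis".

wahlfis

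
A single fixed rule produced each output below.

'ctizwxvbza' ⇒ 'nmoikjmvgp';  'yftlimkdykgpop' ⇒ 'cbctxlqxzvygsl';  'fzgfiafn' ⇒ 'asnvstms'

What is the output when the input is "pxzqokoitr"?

egvbxbdmkc

The rule is to shift every letter 13 places forward in the alphabet (wrapping around) — i.e. ROT13, then reverse the string.
On "pxzqokoitr": the first step gives "ckmdbxbvge", and the second then gives "egvbxbdmkc".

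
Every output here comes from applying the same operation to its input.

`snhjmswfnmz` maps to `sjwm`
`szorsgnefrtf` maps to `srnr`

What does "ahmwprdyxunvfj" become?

awduf

The transformation: keep one character in every 3, starting at position 1 (positions 1st, 4th, 7th, ...).
"ahmwprdyxunvfj" → "awduf".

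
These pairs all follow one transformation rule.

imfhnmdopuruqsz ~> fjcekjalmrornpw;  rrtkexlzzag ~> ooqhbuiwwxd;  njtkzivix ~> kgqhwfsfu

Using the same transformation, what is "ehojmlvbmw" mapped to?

The pattern: shift every letter 3 places backward in the alphabet (wrapping around).
"ehojmlvbmw" → "belgjisyjt".

belgjisyjt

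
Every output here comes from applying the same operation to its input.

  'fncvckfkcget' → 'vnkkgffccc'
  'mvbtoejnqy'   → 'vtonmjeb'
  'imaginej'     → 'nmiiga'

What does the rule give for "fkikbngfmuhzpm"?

zunmkkihgffb

What's happening: delete the last 2 characters, then sort the characters into reverse alphabetical order.
So "fkikbngfmuhzpm" becomes "zunmkkihgffb".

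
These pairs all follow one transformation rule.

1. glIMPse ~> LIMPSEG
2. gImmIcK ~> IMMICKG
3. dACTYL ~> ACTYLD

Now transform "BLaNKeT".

Rule — move the first character to the end, then convert every letter to uppercase.
Applying both steps to "BLaNKeT": "LaNKeTB", then "LANKETB".

LANKETB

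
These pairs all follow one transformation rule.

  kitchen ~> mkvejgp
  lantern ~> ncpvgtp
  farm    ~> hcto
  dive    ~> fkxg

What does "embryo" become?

The transformation: shift every letter 2 places forward in the alphabet (wrapping around).
Applying that to "embryo" gives "godtaq".

godtaq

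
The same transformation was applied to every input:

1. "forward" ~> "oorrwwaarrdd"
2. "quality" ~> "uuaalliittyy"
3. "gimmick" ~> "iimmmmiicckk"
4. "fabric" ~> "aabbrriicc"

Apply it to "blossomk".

lloossssoommkk

Each output is the input with this applied: delete the first character, then double every character.
On "blossomk": the first step gives "lossomk", and the second then gives "lloossssoommkk".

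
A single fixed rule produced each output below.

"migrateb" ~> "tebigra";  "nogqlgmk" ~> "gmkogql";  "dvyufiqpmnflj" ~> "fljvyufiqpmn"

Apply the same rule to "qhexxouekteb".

tebhexxouek

The rule is to delete the first character, then move the last 3 characters to the front (rotate right by 3).
Starting from "qhexxouekteb": after the first operation, "hexxouekteb"; after the second, "tebhexxouek".
(Check on "dvyufiqpmnflj": → "vyufiqpmnflj" → "fljvyufiqpmn" ✓)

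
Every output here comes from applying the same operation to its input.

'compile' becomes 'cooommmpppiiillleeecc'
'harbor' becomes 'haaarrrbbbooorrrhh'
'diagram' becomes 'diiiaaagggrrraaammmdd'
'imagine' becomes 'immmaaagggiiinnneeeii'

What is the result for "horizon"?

hooorrriiizzzooonnnhh

Rule — repeat every character 3 times, then move the first 2 characters to the end (rotate left by 2).
For "horizon" the result is "hooorrriiizzzooonnnhh".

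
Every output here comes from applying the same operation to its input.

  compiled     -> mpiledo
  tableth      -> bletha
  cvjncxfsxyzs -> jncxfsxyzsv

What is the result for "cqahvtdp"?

Looking at the pairs, the operation is to delete the first character, then move the first character to the end.
"cqahvtdp" → "qahvtdp" → "ahvtdpq".

ahvtdpq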